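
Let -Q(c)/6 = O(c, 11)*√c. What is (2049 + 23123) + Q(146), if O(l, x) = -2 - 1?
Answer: 25172 + 18*√146 ≈ 25390.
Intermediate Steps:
O(l, x) = -3
Q(c) = 18*√c (Q(c) = -(-18)*√c = 18*√c)
(2049 + 23123) + Q(146) = (2049 + 23123) + 18*√146 = 25172 + 18*√146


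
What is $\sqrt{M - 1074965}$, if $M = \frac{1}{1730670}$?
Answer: $\frac{i \sqrt{3219755214913057830}}{1730670} \approx 1036.8 i$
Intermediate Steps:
$M = \frac{1}{1730670} \approx 5.7781 \cdot 10^{-7}$
$\sqrt{M - 1074965} = \sqrt{\frac{1}{1730670} - 1074965} = \sqrt{- \frac{1860409676549}{1730670}} = \frac{i \sqrt{3219755214913057830}}{1730670}$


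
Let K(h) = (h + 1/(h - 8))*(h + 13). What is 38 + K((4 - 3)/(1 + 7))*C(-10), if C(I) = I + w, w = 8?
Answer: 3653/96 ≈ 38.052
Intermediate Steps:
C(I) = 8 + I (C(I) = I + 8 = 8 + I)
K(h) = (13 + h)*(h + 1/(-8 + h)) (K(h) = (h + 1/(-8 + h))*(13 + h) = (13 + h)*(h + 1/(-8 + h)))
38 + K((4 - 3)/(1 + 7))*C(-10) = 38 + ((13 + ((4 - 3)/(1 + 7))³ - 103*(4 - 3)/(1 + 7) + 5*((4 - 3)/(1 + 7))²)/(-8 + (4 - 3)/(1 + 7)))*(8 - 10) = 38 + ((13 + (1/8)³ - 103/8 + 5*(1/8)²)/(-8 + 1/8))*(-2) = 38 + ((13 + (1*(⅛))³ - 103/8 + 5*(1*(⅛))²)/(-8 + 1*(⅛)))*(-2) = 38 + ((13 + (⅛)³ - 103*⅛ + 5*(⅛)²)/(-8 + ⅛))*(-2) = 38 + ((13 + 1/512 - 103/8 + 5*(1/64))/(-63/8))*(-2) = 38 - 8*(13 + 1/512 - 103/8 + 5/64)/63*(-2) = 38 - 8/63*105/512*(-2) = 38 - 5/192*(-2) = 38 + 5/96 = 3653/96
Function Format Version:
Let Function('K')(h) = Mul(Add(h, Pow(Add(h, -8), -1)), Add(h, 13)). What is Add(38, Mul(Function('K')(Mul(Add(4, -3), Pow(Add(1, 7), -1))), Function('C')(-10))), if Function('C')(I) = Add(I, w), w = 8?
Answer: Rational(3653, 96) ≈ 38.052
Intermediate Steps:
Function('C')(I) = Add(8, I) (Function('C')(I) = Add(I, 8) = Add(8, I))
Function('K')(h) = Mul(Add(13, h), Add(h, Pow(Add(-8, h), -1))) (Function('K')(h) = Mul(Add(h, Pow(Add(-8, h), -1)), Add(13, h)) = Mul(Add(13, h), Add(h, Pow(Add(-8, h), -1))))
Add(38, Mul(Function('K')(Mul(Add(4, -3), Pow(Add(1, 7), -1))), Function('C')(-10))) = Add(38, Mul(Mul(Pow(Add(-8, Mul(Add(4, -3), Pow(Add(1, 7), -1))), -1), Add(13, Pow(Mul(Add(4, -3), Pow(Add(1, 7), -1)), 3), Mul(-103, Mul(Add(4, -3), Pow(Add(1, 7), -1))), Mul(5, Pow(Mul(Add(4, -3), Pow(Add(1, 7), -1)), 2)))), Add(8, -10))) = Add(38, Mul(Mul(Pow(Add(-8, Mul(1, Pow(8, -1))), -1), Add(13, Pow(Mul(1, Pow(8, -1)), 3), Mul(-103, Mul(1, Pow(8, -1))), Mul(5, Pow(Mul(1, Pow(8, -1)), 2)))), -2)) = Add(38, Mul(Mul(Pow(Add(-8, Mul(1, Rational(1, 8))), -1), Add(13, Pow(Mul(1, Rational(1, 8)), 3), Mul(-103, Mul(1, Rational(1, 8))), Mul(5, Pow(Mul(1, Rational(1, 8)), 2)))), -2)) = Add(38, Mul(Mul(Pow(Add(-8, Rational(1, 8)), -1), Add(13, Pow(Rational(1, 8), 3), Mul(-103, Rational(1, 8)), Mul(5, Pow(Rational(1, 8), 2)))), -2)) = Add(38, Mul(Mul(Pow(Rational(-63, 8), -1), Add(13, Rational(1, 512), Rational(-103, 8), Mul(5, Rational(1, 64)))), -2)) = Add(38, Mul(Mul(Rational(-8, 63), Add(13, Rational(1, 512), Rational(-103, 8), Rational(5, 64))), -2)) = Add(38, Mul(Mul(Rational(-8, 63), Rational(105, 512)), -2)) = Add(38, Mul(Rational(-5, 192), -2)) = Add(38, Rational(5, 96)) = Rational(3653, 96)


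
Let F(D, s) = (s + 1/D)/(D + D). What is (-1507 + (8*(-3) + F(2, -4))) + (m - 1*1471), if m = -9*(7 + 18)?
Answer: -25823/8 ≈ -3227.9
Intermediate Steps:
F(D, s) = (s + 1/D)/(2*D) (F(D, s) = (s + 1/D)/((2*D)) = (s + 1/D)*(1/(2*D)) = (s + 1/D)/(2*D))
m = -225 (m = -9*25 = -225)
(-1507 + (8*(-3) + F(2, -4))) + (m - 1*1471) = (-1507 + (8*(-3) + (½)*(1 + 2*(-4))/2²)) + (-225 - 1*1471) = (-1507 + (-24 + (½)*(¼)*(1 - 8))) + (-225 - 1471) = (-1507 + (-24 + (½)*(¼)*(-7))) - 1696 = (-1507 + (-24 - 7/8)) - 1696 = (-1507 - 199/8) - 1696 = -12255/8 - 1696 = -25823/8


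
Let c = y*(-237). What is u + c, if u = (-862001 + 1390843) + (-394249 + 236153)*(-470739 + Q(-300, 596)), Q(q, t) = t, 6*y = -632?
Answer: 74328281534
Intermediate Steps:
y = -316/3 (y = (⅙)*(-632) = -316/3 ≈ -105.33)
c = 24964 (c = -316/3*(-237) = 24964)
u = 74328256570 (u = (-862001 + 1390843) + (-394249 + 236153)*(-470739 + 596) = 528842 - 158096*(-470143) = 528842 + 74327727728 = 74328256570)
u + c = 74328256570 + 24964 = 74328281534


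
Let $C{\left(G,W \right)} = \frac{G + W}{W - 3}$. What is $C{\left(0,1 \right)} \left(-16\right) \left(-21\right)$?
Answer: $-168$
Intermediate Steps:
$C{\left(G,W \right)} = \frac{G + W}{-3 + W}$
$C{\left(0,1 \right)} \left(-16\right) \left(-21\right) = \frac{0 + 1}{-3 + 1} \left(-16\right) \left(-21\right) = \frac{1}{-2} \cdot 1 \left(-16\right) \left(-21\right) = \left(- \frac{1}{2}\right) 1 \left(-16\right) \left(-21\right) = \left(- \frac{1}{2}\right) \left(-16\right) \left(-21\right) = 8 \left(-21\right) = -168$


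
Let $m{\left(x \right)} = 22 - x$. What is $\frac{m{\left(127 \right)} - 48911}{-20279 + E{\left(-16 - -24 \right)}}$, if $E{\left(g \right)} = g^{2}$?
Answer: $\frac{49016}{20215} \approx 2.4247$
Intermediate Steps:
$\frac{m{\left(127 \right)} - 48911}{-20279 + E{\left(-16 - -24 \right)}} = \frac{\left(22 - 127\right) - 48911}{-20279 + \left(-16 - -24\right)^{2}} = \frac{\left(22 - 127\right) - 48911}{-20279 + \left(-16 + 24\right)^{2}} = \frac{-105 - 48911}{-20279 + 8^{2}} = - \frac{49016}{-20279 + 64} = - \frac{49016}{-20215} = \left(-49016\right) \left(- \frac{1}{20215}\right) = \frac{49016}{20215}$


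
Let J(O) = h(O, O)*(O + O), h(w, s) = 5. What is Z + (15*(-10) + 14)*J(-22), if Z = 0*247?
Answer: 29920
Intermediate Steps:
Z = 0
J(O) = 10*O (J(O) = 5*(O + O) = 5*(2*O) = 10*O)
Z + (15*(-10) + 14)*J(-22) = 0 + (15*(-10) + 14)*(10*(-22)) = 0 + (-150 + 14)*(-220) = 0 - 136*(-220) = 0 + 29920 = 29920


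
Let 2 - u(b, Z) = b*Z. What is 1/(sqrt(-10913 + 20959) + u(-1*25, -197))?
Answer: -4923/24225883 - sqrt(10046)/24225883 ≈ -0.00020735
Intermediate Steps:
u(b, Z) = 2 - Z*b (u(b, Z) = 2 - b*Z = 2 - Z*b)
1/(sqrt(-10913 + 20959) + u(-1*25, -197)) = 1/(sqrt(-10913 + 20959) + (2 - 1*(-197)*(-1*25))) = 1/(sqrt(10046) + (2 - 1*(-197)*(-25))) = 1/(sqrt(10046) + (2 - 4925)) = 1/(sqrt(10046) - 4923) = 1/(-4923 + sqrt(10046))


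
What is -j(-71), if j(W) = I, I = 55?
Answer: -55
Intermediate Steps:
j(W) = 55
-j(-71) = -1*55 = -55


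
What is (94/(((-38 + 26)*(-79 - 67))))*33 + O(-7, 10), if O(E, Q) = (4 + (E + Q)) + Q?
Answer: 5481/292 ≈ 18.771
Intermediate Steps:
O(E, Q) = 4 + E + 2*Q (O(E, Q) = (4 + E + Q) + Q = 4 + E + 2*Q)
(94/(((-38 + 26)*(-79 - 67))))*33 + O(-7, 10) = (94/(((-38 + 26)*(-79 - 67))))*33 + (4 - 7 + 2*10) = (94/((-12*(-146))))*33 + (4 - 7 + 20) = (94/1752)*33 + 17 = (94*(1/1752))*33 + 17 = (47/876)*33 + 17 = 517/292 + 17 = 5481/292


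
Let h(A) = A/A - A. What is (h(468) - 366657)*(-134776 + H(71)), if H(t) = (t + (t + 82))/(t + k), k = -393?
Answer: 1138034471136/23 ≈ 4.9480e+10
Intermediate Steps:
H(t) = (82 + 2*t)/(-393 + t) (H(t) = (t + (t + 82))/(t - 393) = (t + (82 + t))/(-393 + t) = (82 + 2*t)/(-393 + t))
h(A) = 1 - A
(h(468) - 366657)*(-134776 + H(71)) = ((1 - 1*468) - 366657)*(-134776 + 2*(41 + 71)/(-393 + 71)) = ((1 - 468) - 366657)*(-134776 + 2*112/(-322)) = (-467 - 366657)*(-134776 + 2*(-1/322)*112) = -367124*(-134776 - 16/23) = -367124*(-3099864/23) = 1138034471136/23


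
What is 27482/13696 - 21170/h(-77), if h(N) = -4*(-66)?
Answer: -17668067/225984 ≈ -78.183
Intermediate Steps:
h(N) = 264
27482/13696 - 21170/h(-77) = 27482/13696 - 21170/264 = 27482*(1/13696) - 21170*1/264 = 13741/6848 - 10585/132 = -17668067/225984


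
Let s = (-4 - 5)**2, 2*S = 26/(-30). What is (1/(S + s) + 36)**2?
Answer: 7576309764/5841889 ≈ 1296.9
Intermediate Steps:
S = -13/30 (S = (26/(-30))/2 = (26*(-1/30))/2 = (1/2)*(-13/15) = -13/30 ≈ -0.43333)
s = 81 (s = (-9)**2 = 81)
(1/(S + s) + 36)**2 = (1/(-13/30 + 81) + 36)**2 = (1/(2417/30) + 36)**2 = (30/2417 + 36)**2 = (87042/2417)**2 = 7576309764/5841889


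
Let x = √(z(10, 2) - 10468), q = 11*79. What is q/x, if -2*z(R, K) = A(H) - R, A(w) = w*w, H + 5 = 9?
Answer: -869*I*√10471/10471 ≈ -8.4923*I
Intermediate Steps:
q = 869
H = 4 (H = -5 + 9 = 4)
A(w) = w²
z(R, K) = -8 + R/2 (z(R, K) = -(4² - R)/2 = -(16 - R)/2 = -8 + R/2)
x = I*√10471 (x = √((-8 + (½)*10) - 10468) = √((-8 + 5) - 10468) = √(-3 - 10468) = √(-10471) = I*√10471 ≈ 102.33*I)
q/x = 869/((I*√10471)) = 869*(-I*√10471/10471) = -869*I*√10471/10471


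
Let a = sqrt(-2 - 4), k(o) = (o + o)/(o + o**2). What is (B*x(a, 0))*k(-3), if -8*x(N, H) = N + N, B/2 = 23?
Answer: 23*I*sqrt(6)/2 ≈ 28.169*I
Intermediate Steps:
B = 46 (B = 2*23 = 46)
k(o) = 2*o/(o + o**2) (k(o) = (2*o)/(o + o**2) = 2*o/(o + o**2))
a = I*sqrt(6) (a = sqrt(-6) = I*sqrt(6) ≈ 2.4495*I)
x(N, H) = -N/4 (x(N, H) = -(N + N)/8 = -N/4)
(B*x(a, 0))*k(-3) = (46*(-I*sqrt(6)/4))*(2/(1 - 3)) = (46*(-I*sqrt(6)/4))*(2/(-2)) = (-23*I*sqrt(6)/2)*(2*(-1/2)) = -23*I*sqrt(6)/2*(-1) = 23*I*sqrt(6)/2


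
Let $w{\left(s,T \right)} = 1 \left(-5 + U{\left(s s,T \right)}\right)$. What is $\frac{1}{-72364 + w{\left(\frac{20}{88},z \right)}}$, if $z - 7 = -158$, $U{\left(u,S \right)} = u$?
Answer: $- \frac{484}{35026571} \approx -1.3818 \cdot 10^{-5}$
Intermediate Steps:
$z = -151$ ($z = 7 - 158 = -151$)
$w{\left(s,T \right)} = -5 + s^{2}$ ($w{\left(s,T \right)} = 1 \left(-5 + s s\right) = 1 \left(-5 + s^{2}\right) = -5 + s^{2}$)
$\frac{1}{-72364 + w{\left(\frac{20}{88},z \right)}} = \frac{1}{-72364 - \left(5 - \left(\frac{20}{88}\right)^{2}\right)} = \frac{1}{-72364 - \left(5 - \left(20 \cdot \frac{1}{88}\right)^{2}\right)} = \frac{1}{-72364 - \left(5 - \left(\frac{5}{22}\right)^{2}\right)} = \frac{1}{-72364 + \left(-5 + \frac{25}{484}\right)} = \frac{1}{-72364 - \frac{2395}{484}} = \frac{1}{- \frac{35026571}{484}} = - \frac{484}{35026571}$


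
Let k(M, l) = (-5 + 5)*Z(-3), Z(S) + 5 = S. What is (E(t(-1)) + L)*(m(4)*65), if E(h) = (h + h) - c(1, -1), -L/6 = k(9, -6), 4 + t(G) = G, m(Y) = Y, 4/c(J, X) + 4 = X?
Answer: -2392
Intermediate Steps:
c(J, X) = 4/(-4 + X)
t(G) = -4 + G
Z(S) = -5 + S
k(M, l) = 0 (k(M, l) = (-5 + 5)*(-5 - 3) = 0*(-8) = 0)
L = 0 (L = -6*0 = 0)
E(h) = ⅘ + 2*h (E(h) = (h + h) - 4/(-4 - 1) = 2*h - 4/(-5) = 2*h - 4*(-1)/5 = 2*h - 1*(-⅘) = 2*h + ⅘ = ⅘ + 2*h)
(E(t(-1)) + L)*(m(4)*65) = ((⅘ + 2*(-4 - 1)) + 0)*(4*65) = ((⅘ + 2*(-5)) + 0)*260 = ((⅘ - 10) + 0)*260 = (-46/5 + 0)*260 = -46/5*260 = -2392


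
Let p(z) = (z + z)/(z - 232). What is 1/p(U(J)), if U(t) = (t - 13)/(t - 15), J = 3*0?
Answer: -3467/26 ≈ -133.35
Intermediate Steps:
J = 0
U(t) = (-13 + t)/(-15 + t)
p(z) = 2*z/(-232 + z) (p(z) = (2*z)/(-232 + z) = 2*z/(-232 + z))
1/p(U(J)) = 1/(2*((-13 + 0)/(-15 + 0))/(-232 + (-13 + 0)/(-15 + 0))) = 1/(2*(-13/(-15))/(-232 - 13/(-15))) = 1/(2*(-1/15*(-13))/(-232 - 1/15*(-13))) = 1/(2*(13/15)/(-232 + 13/15)) = 1/(2*(13/15)/(-3467/15)) = 1/(2*(13/15)*(-15/3467)) = 1/(-26/3467) = -3467/26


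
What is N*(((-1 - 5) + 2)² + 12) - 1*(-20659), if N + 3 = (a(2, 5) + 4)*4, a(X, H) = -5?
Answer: 20463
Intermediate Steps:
N = -7 (N = -3 + (-5 + 4)*4 = -3 - 1*4 = -3 - 4 = -7)
N*(((-1 - 5) + 2)² + 12) - 1*(-20659) = -7*(((-1 - 5) + 2)² + 12) - 1*(-20659) = -7*((-6 + 2)² + 12) + 20659 = -7*((-4)² + 12) + 20659 = -7*(16 + 12) + 20659 = -7*28 + 20659 = -196 + 20659 = 20463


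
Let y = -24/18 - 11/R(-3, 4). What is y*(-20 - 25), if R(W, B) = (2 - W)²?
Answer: 399/5 ≈ 79.800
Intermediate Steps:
y = -133/75 (y = -24/18 - 11/(-2 - 3)² = -24*1/18 - 11/((-5)²) = -4/3 - 11/25 = -133/75 ≈ -1.7733)
y*(-20 - 25) = -133*(-20 - 25)/75 = -133/75*(-45) = 399/5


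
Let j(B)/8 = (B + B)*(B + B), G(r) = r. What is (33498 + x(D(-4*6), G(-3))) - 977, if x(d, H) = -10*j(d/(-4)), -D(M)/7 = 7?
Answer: -15499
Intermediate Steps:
j(B) = 32*B**2 (j(B) = 8*((B + B)*(B + B)) = 8*((2*B)*(2*B)) = 8*(4*B**2) = 32*B**2)
D(M) = -49 (D(M) = -7*7 = -49)
x(d, H) = -20*d**2 (x(d, H) = -320*(d/(-4))**2 = -320*(d*(-1/4))**2 = -320*(-d/4)**2 = -320*d**2/16 = -20*d**2)
(33498 + x(D(-4*6), G(-3))) - 977 = (33498 - 20*(-49)**2) - 977 = (33498 - 20*2401) - 977 = (33498 - 48020) - 977 = -14522 - 977 = -15499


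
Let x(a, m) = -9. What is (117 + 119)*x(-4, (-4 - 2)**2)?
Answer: -2124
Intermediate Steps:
(117 + 119)*x(-4, (-4 - 2)**2) = (117 + 119)*(-9) = 236*(-9) = -2124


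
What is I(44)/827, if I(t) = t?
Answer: 44/827 ≈ 0.053204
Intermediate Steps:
I(44)/827 = 44/827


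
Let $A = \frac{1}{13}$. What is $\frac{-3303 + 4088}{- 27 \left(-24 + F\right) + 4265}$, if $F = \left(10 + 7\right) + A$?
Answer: $\frac{2041}{11575} \approx 0.17633$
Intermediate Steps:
$A = \frac{1}{13} \approx 0.076923$
$F = \frac{222}{13}$ ($F = \left(10 + 7\right) + \frac{1}{13} = 17 + \frac{1}{13} = \frac{222}{13} \approx 17.077$)
$\frac{-3303 + 4088}{- 27 \left(-24 + F\right) + 4265} = \frac{-3303 + 4088}{- 27 \left(-24 + \frac{222}{13}\right) + 4265} = \frac{785}{\left(-27\right) \left(- \frac{90}{13}\right) + 4265} = \frac{785}{\frac{2430}{13} + 4265} = \frac{785}{\frac{57875}{13}} = 785 \cdot \frac{13}{57875} = \frac{2041}{11575}$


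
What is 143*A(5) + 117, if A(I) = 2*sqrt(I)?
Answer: 117 + 286*sqrt(5) ≈ 756.52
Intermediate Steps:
143*A(5) + 117 = 143*(2*sqrt(5)) + 117 = 286*sqrt(5) + 117 = 117 + 286*sqrt(5)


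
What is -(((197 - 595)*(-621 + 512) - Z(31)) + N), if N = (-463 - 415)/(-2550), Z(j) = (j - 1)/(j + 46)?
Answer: -4259023403/98175 ≈ -43382.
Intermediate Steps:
Z(j) = (-1 + j)/(46 + j)
N = 439/1275 (N = -878*(-1/2550) = 439/1275 ≈ 0.34431)
-(((197 - 595)*(-621 + 512) - Z(31)) + N) = -(((197 - 595)*(-621 + 512) - (-1 + 31)/(46 + 31)) + 439/1275) = -((-398*(-109) - 30/77) + 439/1275) = -((43382 - 30/77) + 439/1275) = -(3340384/77 + 439/1275) = -1*4259023403/98175 = -4259023403/98175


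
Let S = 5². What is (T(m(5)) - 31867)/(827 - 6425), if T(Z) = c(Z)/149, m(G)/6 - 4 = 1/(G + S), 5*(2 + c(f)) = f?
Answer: 19784084/3475425 ≈ 5.6926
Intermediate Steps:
c(f) = -2 + f/5
S = 25
m(G) = 24 + 6/(25 + G) (m(G) = 24 + 6/(G + 25) = 24 + 6/(25 + G))
T(Z) = -2/149 + Z/745 (T(Z) = (-2 + Z/5)/149 = (-2 + Z/5)*(1/149) = -2/149 + Z/745)
(T(m(5)) - 31867)/(827 - 6425) = ((-2/149 + (6*(101 + 4*5)/(25 + 5))/745) - 31867)/(827 - 6425) = ((-2/149 + (6*(101 + 20)/30)/745) - 31867)/(-5598) = ((-2/149 + (6*(1/30)*121)/745) - 31867)*(-1/5598) = ((-2/149 + (1/745)*(121/5)) - 31867)*(-1/5598) = ((-2/149 + 121/3725) - 31867)*(-1/5598) = (71/3725 - 31867)*(-1/5598) = -118704504/3725*(-1/5598) = 19784084/3475425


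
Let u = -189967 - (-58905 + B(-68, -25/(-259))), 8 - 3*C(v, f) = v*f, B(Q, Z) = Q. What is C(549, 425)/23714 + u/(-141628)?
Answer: -2965630616/1259462397 ≈ -2.3547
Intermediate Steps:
C(v, f) = 8/3 - f*v/3 (C(v, f) = 8/3 - v*f/3 = 8/3 - f*v/3)
u = -130994 (u = -189967 - (-58905 - 68) = -189967 - 1*(-58973) = -189967 + 58973 = -130994)
C(549, 425)/23714 + u/(-141628) = (8/3 - ⅓*425*549)/23714 - 130994/(-141628) = (8/3 - 77775)*(1/23714) - 130994*(-1/141628) = -233317/3*1/23714 + 65497/70814 = -233317/71142 + 65497/70814 = -2965630616/1259462397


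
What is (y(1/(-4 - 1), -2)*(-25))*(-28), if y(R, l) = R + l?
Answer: -1540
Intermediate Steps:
(y(1/(-4 - 1), -2)*(-25))*(-28) = ((1/(-4 - 1) - 2)*(-25))*(-28) = ((1/(-5) - 2)*(-25))*(-28) = ((-⅕ - 2)*(-25))*(-28) = -11/5*(-25)*(-28) = 55*(-28) = -1540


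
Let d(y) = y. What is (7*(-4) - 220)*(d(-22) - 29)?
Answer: 12648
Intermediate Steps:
(7*(-4) - 220)*(d(-22) - 29) = (7*(-4) - 220)*(-22 - 29) = (-28 - 220)*(-51) = -248*(-51) = 12648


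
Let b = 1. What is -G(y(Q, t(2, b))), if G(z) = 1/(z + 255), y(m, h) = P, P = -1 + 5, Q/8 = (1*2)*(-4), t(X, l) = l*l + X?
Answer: -1/259 ≈ -0.0038610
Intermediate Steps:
t(X, l) = X + l² (t(X, l) = l² + X = X + l²)
Q = -64 (Q = 8*((1*2)*(-4)) = 8*(2*(-4)) = 8*(-8) = -64)
P = 4
y(m, h) = 4
G(z) = 1/(255 + z)
-G(y(Q, t(2, b))) = -1/(255 + 4) = -1/259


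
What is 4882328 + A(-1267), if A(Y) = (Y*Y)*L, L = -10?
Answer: -11170562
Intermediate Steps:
A(Y) = -10*Y**2 (A(Y) = (Y*Y)*(-10) = Y**2*(-10) = -10*Y**2)
4882328 + A(-1267) = 4882328 - 10*(-1267)**2 = 4882328 - 10*1605289 = 4882328 - 16052890 = -11170562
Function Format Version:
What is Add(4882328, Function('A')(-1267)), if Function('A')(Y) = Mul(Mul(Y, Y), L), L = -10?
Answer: -11170562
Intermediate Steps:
Function('A')(Y) = Mul(-10, Pow(Y, 2)) (Function('A')(Y) = Mul(Mul(Y, Y), -10) = Mul(Pow(Y, 2), -10) = Mul(-10, Pow(Y, 2)))
Add(4882328, Function('A')(-1267)) = Add(4882328, Mul(-10, Pow(-1267, 2))) = Add(4882328, Mul(-10, 1605289)) = Add(4882328, -16052890) = -11170562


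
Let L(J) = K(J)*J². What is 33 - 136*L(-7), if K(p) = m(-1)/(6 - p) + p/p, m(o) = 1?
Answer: -92867/13 ≈ -7143.6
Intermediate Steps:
K(p) = 1 + 1/(6 - p) (K(p) = 1/(6 - p) + p/p = 1/(6 - p) + 1 = 1 + 1/(6 - p))
L(J) = J²*(-7 + J)/(-6 + J) (L(J) = ((-7 + J)/(-6 + J))*J² = J²*(-7 + J)/(-6 + J))
33 - 136*L(-7) = 33 - 136*(-7)²*(-7 - 7)/(-6 - 7) = 33 - 6664*(-14)/(-13) = 33 - 6664*(-1)*(-14)/13 = 33 - 136*686/13 = 33 - 93296/13 = -92867/13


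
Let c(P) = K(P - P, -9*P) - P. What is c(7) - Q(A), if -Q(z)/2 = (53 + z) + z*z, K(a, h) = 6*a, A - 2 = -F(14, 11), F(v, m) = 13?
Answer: 319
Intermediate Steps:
A = -11 (A = 2 - 1*13 = 2 - 13 = -11)
c(P) = -P (c(P) = 6*(P - P) - P = 6*0 - P = 0 - P = -P)
Q(z) = -106 - 2*z - 2*z² (Q(z) = -2*((53 + z) + z*z) = -2*((53 + z) + z²) = -2*(53 + z + z²) = -106 - 2*z - 2*z²)
c(7) - Q(A) = -1*7 - (-106 - 2*(-11) - 2*(-11)²) = -7 - (-106 + 22 - 2*121) = -7 - (-106 + 22 - 242) = -7 - 1*(-326) = -7 + 326 = 319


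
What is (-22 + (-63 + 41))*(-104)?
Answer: 4576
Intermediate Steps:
(-22 + (-63 + 41))*(-104) = (-22 - 22)*(-104) = -44*(-104) = 4576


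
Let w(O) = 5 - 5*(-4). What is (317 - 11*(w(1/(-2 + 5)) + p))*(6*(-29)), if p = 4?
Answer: 348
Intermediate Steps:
w(O) = 25 (w(O) = 5 + 20 = 25)
(317 - 11*(w(1/(-2 + 5)) + p))*(6*(-29)) = (317 - 11*(25 + 4))*(6*(-29)) = (317 - 11*29)*(-174) = (317 - 319)*(-174) = -2*(-174) = 348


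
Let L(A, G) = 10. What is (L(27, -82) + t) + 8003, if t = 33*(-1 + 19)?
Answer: 8607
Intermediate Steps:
t = 594 (t = 33*18 = 594)
(L(27, -82) + t) + 8003 = (10 + 594) + 8003 = 604 + 8003 = 8607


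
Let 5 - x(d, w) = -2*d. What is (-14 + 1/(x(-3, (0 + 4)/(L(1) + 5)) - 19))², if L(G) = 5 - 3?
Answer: 78961/400 ≈ 197.40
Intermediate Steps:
L(G) = 2
x(d, w) = 5 + 2*d (x(d, w) = 5 - (-2)*d = 5 + 2*d)
(-14 + 1/(x(-3, (0 + 4)/(L(1) + 5)) - 19))² = (-14 + 1/((5 + 2*(-3)) - 19))² = (-14 + 1/((5 - 6) - 19))² = (-14 + 1/(-1 - 19))² = (-14 + 1/(-20))² = (-14 - 1/20)² = (-281/20)² = 78961/400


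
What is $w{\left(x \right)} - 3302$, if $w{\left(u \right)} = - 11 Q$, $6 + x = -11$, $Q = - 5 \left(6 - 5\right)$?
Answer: $-3247$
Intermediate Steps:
$Q = -5$ ($Q = \left(-5\right) 1 = -5$)
$x = -17$ ($x = -6 - 11 = -17$)
$w{\left(u \right)} = 55$ ($w{\left(u \right)} = \left(-11\right) \left(-5\right) = 55$)
$w{\left(x \right)} - 3302 = 55 - 3302 = -3247$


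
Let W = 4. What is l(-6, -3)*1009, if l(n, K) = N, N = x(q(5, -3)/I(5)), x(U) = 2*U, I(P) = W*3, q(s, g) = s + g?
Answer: 1009/3 ≈ 336.33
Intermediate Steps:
q(s, g) = g + s
I(P) = 12 (I(P) = 4*3 = 12)
N = ⅓ (N = 2*((-3 + 5)/12) = 2*(2*(1/12)) = 2*(⅙) = ⅓ ≈ 0.33333)
l(n, K) = ⅓
l(-6, -3)*1009 = (⅓)*1009 = 1009/3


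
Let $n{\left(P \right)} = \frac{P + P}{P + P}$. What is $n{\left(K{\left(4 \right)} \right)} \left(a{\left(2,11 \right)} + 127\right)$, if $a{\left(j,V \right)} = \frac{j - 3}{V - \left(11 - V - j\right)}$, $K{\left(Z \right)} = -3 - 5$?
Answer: $\frac{1650}{13} \approx 126.92$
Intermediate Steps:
$K{\left(Z \right)} = -8$
$n{\left(P \right)} = 1$ ($n{\left(P \right)} = \frac{2 P}{2 P} = 2 P \frac{1}{2 P} = 1$)
$a{\left(j,V \right)} = \frac{-3 + j}{-11 + j + 2 V}$ ($a{\left(j,V \right)} = \frac{-3 + j}{V - \left(11 - V - j\right)} = \frac{-3 + j}{V + \left(-11 + V + j\right)} = \frac{-3 + j}{-11 + j + 2 V}$)
$n{\left(K{\left(4 \right)} \right)} \left(a{\left(2,11 \right)} + 127\right) = 1 \left(\frac{-3 + 2}{-11 + 2 + 2 \cdot 11} + 127\right) = 1 \left(\frac{1}{-11 + 2 + 22} \left(-1\right) + 127\right) = 1 \left(\frac{1}{13} \left(-1\right) + 127\right) = 1 \left(- \frac{1}{13} + 127\right) = 1 \cdot \frac{1650}{13} = \frac{1650}{13}$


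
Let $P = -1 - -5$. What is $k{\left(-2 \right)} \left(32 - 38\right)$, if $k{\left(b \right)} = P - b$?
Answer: $-36$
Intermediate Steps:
$P = 4$ ($P = -1 + 5 = 4$)
$k{\left(b \right)} = 4 - b$
$k{\left(-2 \right)} \left(32 - 38\right) = \left(4 - -2\right) \left(32 - 38\right) = \left(4 + 2\right) \left(-6\right) = 6 \left(-6\right) = -36$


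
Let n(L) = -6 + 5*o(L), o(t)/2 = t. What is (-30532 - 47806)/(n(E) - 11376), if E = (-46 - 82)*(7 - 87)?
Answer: -39169/45509 ≈ -0.86069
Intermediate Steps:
o(t) = 2*t
E = 10240 (E = -128*(-80) = 10240)
n(L) = -6 + 10*L (n(L) = -6 + 5*(2*L) = -6 + 10*L)
(-30532 - 47806)/(n(E) - 11376) = (-30532 - 47806)/((-6 + 10*10240) - 11376) = -78338/((-6 + 102400) - 11376) = -78338/(102394 - 11376) = -78338/91018 = -78338*1/91018 = -39169/45509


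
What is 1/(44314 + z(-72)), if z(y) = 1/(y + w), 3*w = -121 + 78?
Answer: 259/11477323 ≈ 2.2566e-5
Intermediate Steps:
w = -43/3 (w = (-121 + 78)/3 = (⅓)*(-43) = -43/3 ≈ -14.333)
z(y) = 1/(-43/3 + y) (z(y) = 1/(y - 43/3) = 1/(-43/3 + y))
1/(44314 + z(-72)) = 1/(44314 + 3/(-43 + 3*(-72))) = 1/(44314 + 3/(-43 - 216)) = 1/(44314 + 3/(-259)) = 1/(44314 + 3*(-1/259)) = 1/(44314 - 3/259) = 1/(11477323/259) = 259/11477323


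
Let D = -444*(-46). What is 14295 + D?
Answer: 34719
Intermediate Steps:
D = 20424
14295 + D = 14295 + 20424 = 34719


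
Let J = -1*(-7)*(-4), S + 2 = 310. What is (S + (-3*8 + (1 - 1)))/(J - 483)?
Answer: -284/511 ≈ -0.55577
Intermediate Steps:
S = 308 (S = -2 + 310 = 308)
J = -28 (J = 7*(-4) = -28)
(S + (-3*8 + (1 - 1)))/(J - 483) = (308 + (-3*8 + (1 - 1)))/(-28 - 483) = (308 + (-24 + 0))/(-511) = (308 - 24)*(-1/511) = 284*(-1/511) = -284/511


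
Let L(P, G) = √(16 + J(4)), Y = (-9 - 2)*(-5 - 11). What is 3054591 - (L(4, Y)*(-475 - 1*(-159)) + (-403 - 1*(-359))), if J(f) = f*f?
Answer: 3054635 + 1264*√2 ≈ 3.0564e+6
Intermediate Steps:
Y = 176 (Y = -11*(-16) = 176)
J(f) = f²
L(P, G) = 4*√2 (L(P, G) = √(16 + 4²) = √(16 + 16) = √32 = 4*√2)
3054591 - (L(4, Y)*(-475 - 1*(-159)) + (-403 - 1*(-359))) = 3054591 - ((4*√2)*(-475 - 1*(-159)) + (-403 - 1*(-359))) = 3054591 - ((4*√2)*(-475 + 159) + (-403 + 359)) = 3054591 - ((4*√2)*(-316) - 44) = 3054591 - (-1264*√2 - 44) = 3054591 - (-44 - 1264*√2) = 3054591 + (44 + 1264*√2) = 3054635 + 1264*√2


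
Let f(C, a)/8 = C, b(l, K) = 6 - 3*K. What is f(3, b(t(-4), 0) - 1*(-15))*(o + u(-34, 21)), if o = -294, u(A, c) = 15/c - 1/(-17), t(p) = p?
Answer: -837456/119 ≈ -7037.4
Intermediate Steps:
u(A, c) = 1/17 + 15/c (u(A, c) = 15/c - 1*(-1/17) = 15/c + 1/17 = 1/17 + 15/c)
f(C, a) = 8*C
f(3, b(t(-4), 0) - 1*(-15))*(o + u(-34, 21)) = (8*3)*(-294 + (1/17)*(255 + 21)/21) = 24*(-294 + (1/17)*(1/21)*276) = 24*(-294 + 92/119) = 24*(-34894/119) = -837456/119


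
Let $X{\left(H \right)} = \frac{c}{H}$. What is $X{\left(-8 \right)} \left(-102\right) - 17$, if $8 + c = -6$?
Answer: $- \frac{391}{2} \approx -195.5$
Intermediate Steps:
$c = -14$ ($c = -8 - 6 = -14$)
$X{\left(H \right)} = - \frac{14}{H}$
$X{\left(-8 \right)} \left(-102\right) - 17 = - \frac{14}{-8} \left(-102\right) - 17 = \left(-14\right) \left(- \frac{1}{8}\right) \left(-102\right) - 17 = \frac{7}{4} \left(-102\right) - 17 = - \frac{357}{2} - 17 = - \frac{391}{2}$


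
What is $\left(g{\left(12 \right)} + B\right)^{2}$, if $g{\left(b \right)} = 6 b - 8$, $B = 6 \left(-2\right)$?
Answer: $2704$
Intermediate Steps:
$B = -12$
$g{\left(b \right)} = -8 + 6 b$
$\left(g{\left(12 \right)} + B\right)^{2} = \left(\left(-8 + 6 \cdot 12\right) - 12\right)^{2} = \left(\left(-8 + 72\right) - 12\right)^{2} = \left(64 - 12\right)^{2} = 52^{2} = 2704$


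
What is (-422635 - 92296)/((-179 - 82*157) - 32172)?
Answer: 514931/45225 ≈ 11.386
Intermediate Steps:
(-422635 - 92296)/((-179 - 82*157) - 32172) = -514931/((-179 - 12874) - 32172) = -514931/(-13053 - 32172) = -514931/(-45225) = -514931*(-1/45225) = 514931/45225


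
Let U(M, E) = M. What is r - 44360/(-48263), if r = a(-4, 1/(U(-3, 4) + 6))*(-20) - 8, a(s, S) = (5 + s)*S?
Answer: -1990492/144789 ≈ -13.748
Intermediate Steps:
a(s, S) = S*(5 + s)
r = -44/3 (r = ((5 - 4)/(-3 + 6))*(-20) - 8 = (1/3)*(-20) - 8 = ((⅓)*1)*(-20) - 8 = (⅓)*(-20) - 8 = -20/3 - 8 = -44/3 ≈ -14.667)
r - 44360/(-48263) = -44/3 - 44360/(-48263) = -44/3 - 44360*(-1)/48263 = -44/3 - 1*(-44360/48263) = -44/3 + 44360/48263 = -1990492/144789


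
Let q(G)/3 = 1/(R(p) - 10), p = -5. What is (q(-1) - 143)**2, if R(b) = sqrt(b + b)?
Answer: (409838*sqrt(10) + 1848999*I)/(10*(2*sqrt(10) + 9*I)) ≈ 20527.0 + 24.713*I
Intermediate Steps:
R(b) = sqrt(2)*sqrt(b) (R(b) = sqrt(2*b) = sqrt(2)*sqrt(b))
q(G) = 3/(-10 + I*sqrt(10)) (q(G) = 3/(sqrt(2)*sqrt(-5) - 10) = 3/(sqrt(2)*(I*sqrt(5)) - 10) = 3/(I*sqrt(10) - 10) = 3/(-10 + I*sqrt(10)))
(q(-1) - 143)**2 = ((-3/11 - 3*I*sqrt(10)/110) - 143)**2 = (-1576/11 - 3*I*sqrt(10)/110)**2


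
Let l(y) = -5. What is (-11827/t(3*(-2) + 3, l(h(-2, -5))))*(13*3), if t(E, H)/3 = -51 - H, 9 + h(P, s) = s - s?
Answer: 153751/46 ≈ 3342.4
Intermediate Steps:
h(P, s) = -9 (h(P, s) = -9 + (s - s) = -9 + 0 = -9)
t(E, H) = -153 - 3*H (t(E, H) = 3*(-51 - H) = -153 - 3*H)
(-11827/t(3*(-2) + 3, l(h(-2, -5))))*(13*3) = (-11827/(-153 - 3*(-5)))*(13*3) = -11827/(-153 + 15)*39 = -11827/(-138)*39 = -11827*(-1/138)*39 = (11827/138)*39 = 153751/46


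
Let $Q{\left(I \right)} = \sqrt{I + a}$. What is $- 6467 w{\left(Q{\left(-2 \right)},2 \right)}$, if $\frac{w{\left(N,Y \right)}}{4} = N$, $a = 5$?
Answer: $- 25868 \sqrt{3} \approx -44805.0$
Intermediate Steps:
$Q{\left(I \right)} = \sqrt{5 + I}$ ($Q{\left(I \right)} = \sqrt{I + 5} = \sqrt{5 + I}$)
$w{\left(N,Y \right)} = 4 N$
$- 6467 w{\left(Q{\left(-2 \right)},2 \right)} = - 6467 \cdot 4 \sqrt{5 - 2} = - 6467 \cdot 4 \sqrt{3} = - 25868 \sqrt{3}$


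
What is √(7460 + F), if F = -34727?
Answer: I*√27267 ≈ 165.13*I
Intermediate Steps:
√(7460 + F) = √(7460 - 34727) = √(-27267) = I*√27267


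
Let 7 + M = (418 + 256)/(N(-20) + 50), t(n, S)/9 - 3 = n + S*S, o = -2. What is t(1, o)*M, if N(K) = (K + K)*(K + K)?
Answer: -130512/275 ≈ -474.59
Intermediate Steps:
N(K) = 4*K² (N(K) = (2*K)*(2*K) = 4*K²)
t(n, S) = 27 + 9*n + 9*S² (t(n, S) = 27 + 9*(n + S*S) = 27 + 9*(n + S²) = 27 + (9*n + 9*S²) = 27 + 9*n + 9*S²)
M = -5438/825 (M = -7 + (418 + 256)/(4*(-20)² + 50) = -7 + 674/(4*400 + 50) = -7 + 674/(1600 + 50) = -7 + 674/1650 = -7 + 674*(1/1650) = -7 + 337/825 = -5438/825 ≈ -6.5915)
t(1, o)*M = (27 + 9*1 + 9*(-2)²)*(-5438/825) = (27 + 9 + 9*4)*(-5438/825) = (27 + 9 + 36)*(-5438/825) = 72*(-5438/825) = -130512/275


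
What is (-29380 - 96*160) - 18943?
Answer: -63683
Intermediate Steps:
(-29380 - 96*160) - 18943 = (-29380 - 15360) - 18943 = -44740 - 18943 = -63683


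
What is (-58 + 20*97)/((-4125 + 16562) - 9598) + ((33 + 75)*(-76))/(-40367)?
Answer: 99273206/114601913 ≈ 0.86624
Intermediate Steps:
(-58 + 20*97)/((-4125 + 16562) - 9598) + ((33 + 75)*(-76))/(-40367) = (-58 + 1940)/(12437 - 9598) + (108*(-76))*(-1/40367) = 1882/2839 - 8208*(-1/40367) = 1882*(1/2839) + 8208/40367 = 1882/2839 + 8208/40367 = 99273206/114601913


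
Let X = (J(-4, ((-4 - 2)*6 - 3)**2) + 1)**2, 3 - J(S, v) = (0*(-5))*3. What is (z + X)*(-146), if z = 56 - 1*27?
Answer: -6570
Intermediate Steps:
z = 29 (z = 56 - 27 = 29)
J(S, v) = 3 (J(S, v) = 3 - 0*(-5)*3 = 3 - 0*3 = 3 - 1*0 = 3 + 0 = 3)
X = 16 (X = (3 + 1)**2 = 4**2 = 16)
(z + X)*(-146) = (29 + 16)*(-146) = 45*(-146) = -6570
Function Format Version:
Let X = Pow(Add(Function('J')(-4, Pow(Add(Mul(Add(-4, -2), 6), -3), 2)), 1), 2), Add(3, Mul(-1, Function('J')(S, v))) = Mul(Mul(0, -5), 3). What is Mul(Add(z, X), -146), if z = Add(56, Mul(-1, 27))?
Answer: -6570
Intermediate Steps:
z = 29 (z = Add(56, -27) = 29)
Function('J')(S, v) = 3 (Function('J')(S, v) = Add(3, Mul(-1, Mul(Mul(0, -5), 3))) = Add(3, Mul(-1, Mul(0, 3))) = Add(3, Mul(-1, 0)) = Add(3, 0) = 3)
X = 16 (X = Pow(Add(3, 1), 2) = Pow(4, 2) = 16)
Mul(Add(z, X), -146) = Mul(Add(29, 16), -146) = Mul(45, -146) = -6570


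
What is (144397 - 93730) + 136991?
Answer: 187658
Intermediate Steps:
(144397 - 93730) + 136991 = 50667 + 136991 = 187658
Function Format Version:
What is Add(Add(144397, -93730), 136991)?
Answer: 187658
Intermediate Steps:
Add(Add(144397, -93730), 136991) = Add(50667, 136991) = 187658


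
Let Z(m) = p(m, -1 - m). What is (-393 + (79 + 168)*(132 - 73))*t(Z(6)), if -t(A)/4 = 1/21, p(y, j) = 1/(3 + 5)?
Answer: -56720/21 ≈ -2701.0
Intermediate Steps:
p(y, j) = ⅛ (p(y, j) = 1/8 = ⅛)
Z(m) = ⅛
t(A) = -4/21
(-393 + (79 + 168)*(132 - 73))*t(Z(6)) = (-393 + (79 + 168)*(132 - 73))*(-4/21) = (-393 + 247*59)*(-4/21) = (-393 + 14573)*(-4/21) = 14180*(-4/21) = -56720/21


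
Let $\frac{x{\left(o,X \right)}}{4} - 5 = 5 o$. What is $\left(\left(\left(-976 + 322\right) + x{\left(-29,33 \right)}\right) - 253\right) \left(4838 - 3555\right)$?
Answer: $-1882161$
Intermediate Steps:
$x{\left(o,X \right)} = 20 + 20 o$ ($x{\left(o,X \right)} = 20 + 4 \cdot 5 o = 20 + 20 o$)
$\left(\left(\left(-976 + 322\right) + x{\left(-29,33 \right)}\right) - 253\right) \left(4838 - 3555\right) = \left(\left(\left(-976 + 322\right) + \left(20 + 20 \left(-29\right)\right)\right) - 253\right) \left(4838 - 3555\right) = \left(\left(-654 + \left(20 - 580\right)\right) - 253\right) 1283 = \left(\left(-654 - 560\right) - 253\right) 1283 = \left(-1214 - 253\right) 1283 = \left(-1467\right) 1283 = -1882161$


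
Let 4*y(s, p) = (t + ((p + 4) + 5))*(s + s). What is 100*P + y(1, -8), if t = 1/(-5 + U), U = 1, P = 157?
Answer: 125603/8 ≈ 15700.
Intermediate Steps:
t = -1/4 (t = 1/(-5 + 1) = 1/(-4) = -1/4 ≈ -0.25000)
y(s, p) = s*(35/4 + p)/2 (y(s, p) = ((-1/4 + ((p + 4) + 5))*(s + s))/4 = ((-1/4 + ((4 + p) + 5))*(2*s))/4 = ((-1/4 + (9 + p))*(2*s))/4 = ((35/4 + p)*(2*s))/4 = (2*s*(35/4 + p))/4 = s*(35/4 + p)/2)
100*P + y(1, -8) = 100*157 + (1/8)*1*(35 + 4*(-8)) = 15700 + (1/8)*1*(35 - 32) = 15700 + (1/8)*1*3 = 15700 + 3/8 = 125603/8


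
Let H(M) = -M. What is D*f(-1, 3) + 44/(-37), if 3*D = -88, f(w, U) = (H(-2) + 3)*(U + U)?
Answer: -32604/37 ≈ -881.19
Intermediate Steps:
f(w, U) = 10*U (f(w, U) = (-1*(-2) + 3)*(U + U) = (2 + 3)*(2*U) = 5*(2*U) = 10*U)
D = -88/3 (D = (⅓)*(-88) = -88/3 ≈ -29.333)
D*f(-1, 3) + 44/(-37) = -880*3/3 + 44/(-37) = -88/3*30 + 44*(-1/37) = -880 - 44/37 = -32604/37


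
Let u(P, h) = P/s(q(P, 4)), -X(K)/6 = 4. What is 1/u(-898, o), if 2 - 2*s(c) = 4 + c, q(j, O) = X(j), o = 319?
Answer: -11/898 ≈ -0.012249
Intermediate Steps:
X(K) = -24 (X(K) = -6*4 = -24)
q(j, O) = -24
s(c) = -1 - c/2 (s(c) = 1 - (4 + c)/2 = 1 + (-2 - c/2) = -1 - c/2)
u(P, h) = P/11 (u(P, h) = P/(-1 - ½*(-24)) = P/(-1 + 12) = P/11)
1/u(-898, o) = 1/((1/11)*(-898)) = 1/(-898/11) = -11/898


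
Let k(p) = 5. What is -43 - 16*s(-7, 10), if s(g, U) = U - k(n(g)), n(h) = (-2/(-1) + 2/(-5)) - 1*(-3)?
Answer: -123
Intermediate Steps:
n(h) = 23/5 (n(h) = (-2*(-1) + 2*(-1/5)) + 3 = (2 - 2/5) + 3 = 8/5 + 3 = 23/5)
s(g, U) = -5 + U (s(g, U) = U - 1*5 = U - 5 = -5 + U)
-43 - 16*s(-7, 10) = -43 - 16*(-5 + 10) = -43 - 16*5 = -43 - 80 = -123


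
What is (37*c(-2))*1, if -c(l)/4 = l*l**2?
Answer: 1184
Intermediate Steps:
c(l) = -4*l**3 (c(l) = -4*l*l**2 = -4*l**3)
(37*c(-2))*1 = (37*(-4*(-2)**3))*1 = (37*(-4*(-8)))*1 = (37*32)*1 = 1184*1 = 1184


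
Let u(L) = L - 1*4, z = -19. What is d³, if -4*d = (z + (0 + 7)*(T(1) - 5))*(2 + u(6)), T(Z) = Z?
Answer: 103823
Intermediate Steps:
u(L) = -4 + L (u(L) = L - 4 = -4 + L)
d = 47 (d = -(-19 + (0 + 7)*(1 - 5))*(2 + (-4 + 6))/4 = -(-19 + 7*(-4))*(2 + 2)/4 = -(-19 - 28)*4/4 = -(-47)*4/4 = -¼*(-188) = 47)
d³ = 47³ = 103823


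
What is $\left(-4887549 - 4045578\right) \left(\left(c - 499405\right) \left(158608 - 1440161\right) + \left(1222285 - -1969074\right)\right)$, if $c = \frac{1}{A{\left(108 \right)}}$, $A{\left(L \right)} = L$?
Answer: $- \frac{205824763147787615251}{36} \approx -5.7174 \cdot 10^{18}$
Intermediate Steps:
$c = \frac{1}{108} \approx 0.0092593$
$\left(-4887549 - 4045578\right) \left(\left(c - 499405\right) \left(158608 - 1440161\right) + \left(1222285 - -1969074\right)\right) = \left(-4887549 - 4045578\right) \left(\left(\frac{1}{108} - 499405\right) \left(158608 - 1440161\right) + \left(1222285 - -1969074\right)\right) = - 8933127 \left(\left(- \frac{53935739}{108}\right) \left(-1281553\right) + \left(1222285 + 1969074\right)\right) = - 8933127 \left(\frac{69121508122667}{108} + 3191359\right) = \left(-8933127\right) \frac{69121852789439}{108} = - \frac{205824763147787615251}{36}$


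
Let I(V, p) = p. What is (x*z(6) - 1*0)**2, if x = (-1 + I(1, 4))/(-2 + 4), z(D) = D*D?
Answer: 2916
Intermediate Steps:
z(D) = D**2
x = 3/2 (x = (-1 + 4)/(-2 + 4) = 3/2 ≈ 1.5000)
(x*z(6) - 1*0)**2 = ((3/2)*6**2 - 1*0)**2 = ((3/2)*36 + 0)**2 = (54 + 0)**2 = 54**2 = 2916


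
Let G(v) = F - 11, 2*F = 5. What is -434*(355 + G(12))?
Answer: -150381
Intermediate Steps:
F = 5/2 (F = (½)*5 = 5/2 ≈ 2.5000)
G(v) = -17/2 (G(v) = 5/2 - 11 = -17/2)
-434*(355 + G(12)) = -434*(355 - 17/2) = -434*693/2 = -150381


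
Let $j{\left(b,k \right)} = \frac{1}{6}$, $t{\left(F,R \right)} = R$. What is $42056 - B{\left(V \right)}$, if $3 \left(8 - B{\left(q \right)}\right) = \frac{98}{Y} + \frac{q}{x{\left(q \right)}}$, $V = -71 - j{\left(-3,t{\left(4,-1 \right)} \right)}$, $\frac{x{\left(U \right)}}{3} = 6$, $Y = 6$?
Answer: $\frac{13624889}{324} \approx 42052.0$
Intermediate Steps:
$x{\left(U \right)} = 18$ ($x{\left(U \right)} = 3 \cdot 6 = 18$)
$j{\left(b,k \right)} = \frac{1}{6}$
$V = - \frac{427}{6}$ ($V = -71 - \frac{1}{6} = - \frac{427}{6} \approx -71.167$)
$B{\left(q \right)} = \frac{23}{9} - \frac{q}{54}$ ($B{\left(q \right)} = 8 - \frac{\frac{98}{6} + \frac{q}{18}}{3} = 8 - \frac{98 \cdot \frac{1}{6} + q \frac{1}{18}}{3} = 8 - \frac{\frac{49}{3} + \frac{q}{18}}{3} = 8 - \left(\frac{49}{9} + \frac{q}{54}\right) = \frac{23}{9} - \frac{q}{54}$)
$42056 - B{\left(V \right)} = 42056 - \left(\frac{23}{9} - - \frac{427}{324}\right) = 42056 - \left(\frac{23}{9} + \frac{427}{324}\right) = 42056 - \frac{1255}{324} = \frac{13624889}{324}$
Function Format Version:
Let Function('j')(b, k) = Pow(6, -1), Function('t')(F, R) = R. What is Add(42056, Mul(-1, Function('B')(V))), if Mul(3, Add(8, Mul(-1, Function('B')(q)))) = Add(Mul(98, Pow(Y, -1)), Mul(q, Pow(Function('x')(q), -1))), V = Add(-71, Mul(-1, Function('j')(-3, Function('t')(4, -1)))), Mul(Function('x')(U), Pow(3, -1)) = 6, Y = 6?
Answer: Rational(13624889, 324) ≈ 42052.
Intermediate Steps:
Function('x')(U) = 18 (Function('x')(U) = Mul(3, 6) = 18)
Function('j')(b, k) = Rational(1, 6)
V = Rational(-427, 6) (V = Add(-71, Mul(-1, Rational(1, 6))) = Add(-71, Rational(-1, 6)) = Rational(-427, 6) ≈ -71.167)
Function('B')(q) = Add(Rational(23, 9), Mul(Rational(-1, 54), q)) (Function('B')(q) = Add(8, Mul(Rational(-1, 3), Add(Mul(98, Pow(6, -1)), Mul(q, Pow(18, -1))))) = Add(8, Mul(Rational(-1, 3), Add(Mul(98, Rational(1, 6)), Mul(q, Rational(1, 18))))) = Add(8, Mul(Rational(-1, 3), Add(Rational(49, 3), Mul(Rational(1, 18), q)))) = Add(8, Add(Rational(-49, 9), Mul(Rational(-1, 54), q))) = Add(Rational(23, 9), Mul(Rational(-1, 54), q)))
Add(42056, Mul(-1, Function('B')(V))) = Add(42056, Mul(-1, Add(Rational(23, 9), Mul(Rational(-1, 54), Rational(-427, 6))))) = Add(42056, Mul(-1, Add(Rational(23, 9), Rational(427, 324)))) = Add(42056, Mul(-1, Rational(1255, 324))) = Add(42056, Rational(-1255, 324)) = Rational(13624889, 324)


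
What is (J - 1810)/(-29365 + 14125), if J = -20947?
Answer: 22757/15240 ≈ 1.4932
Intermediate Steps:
(J - 1810)/(-29365 + 14125) = (-20947 - 1810)/(-29365 + 14125) = -22757/(-15240) = -22757*(-1/15240) = 22757/15240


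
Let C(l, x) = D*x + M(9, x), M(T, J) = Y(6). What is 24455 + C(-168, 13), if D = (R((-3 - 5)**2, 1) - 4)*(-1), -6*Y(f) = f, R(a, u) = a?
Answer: 23674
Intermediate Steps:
Y(f) = -f/6
M(T, J) = -1 (M(T, J) = -1/6*6 = -1)
D = -60 (D = ((-3 - 5)**2 - 4)*(-1) = ((-8)**2 - 4)*(-1) = (64 - 4)*(-1) = 60*(-1) = -60)
C(l, x) = -1 - 60*x (C(l, x) = -60*x - 1 = -1 - 60*x)
24455 + C(-168, 13) = 24455 + (-1 - 60*13) = 24455 + (-1 - 780) = 24455 - 781 = 23674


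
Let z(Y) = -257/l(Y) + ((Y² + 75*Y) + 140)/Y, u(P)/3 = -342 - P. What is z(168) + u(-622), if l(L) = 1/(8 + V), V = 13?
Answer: -25879/6 ≈ -4313.2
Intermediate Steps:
u(P) = -1026 - 3*P (u(P) = 3*(-342 - P) = -1026 - 3*P)
l(L) = 1/21 (l(L) = 1/(8 + 13) = 1/21)
z(Y) = -5397 + (140 + Y² + 75*Y)/Y (z(Y) = -257/1/21 + ((Y² + 75*Y) + 140)/Y = -257*21 + (140 + Y² + 75*Y)/Y = -5397 + (140 + Y² + 75*Y)/Y)
z(168) + u(-622) = (-5322 + 168 + 140/168) + (-1026 - 3*(-622)) = (-5322 + 168 + 140*(1/168)) + (-1026 + 1866) = (-5322 + 168 + ⅚) + 840 = -30919/6 + 840 = -25879/6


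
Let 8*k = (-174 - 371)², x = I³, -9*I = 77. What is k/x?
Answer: -216531225/3652264 ≈ -59.287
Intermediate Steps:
I = -77/9 (I = -⅑*77 = -77/9 ≈ -8.5556)
x = -456533/729 (x = (-77/9)³ = -456533/729 ≈ -626.25)
k = 297025/8 (k = (-174 - 371)²/8 = (⅛)*(-545)² = (⅛)*297025 = 297025/8 ≈ 37128.)
k/x = 297025/(8*(-456533/729)) = (297025/8)*(-729/456533) = -216531225/3652264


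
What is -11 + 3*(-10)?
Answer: -41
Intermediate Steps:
-11 + 3*(-10) = -11 - 30 = -41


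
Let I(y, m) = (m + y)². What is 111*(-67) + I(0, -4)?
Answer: -7421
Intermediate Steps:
111*(-67) + I(0, -4) = 111*(-67) + (-4 + 0)² = -7437 + (-4)² = -7437 + 16 = -7421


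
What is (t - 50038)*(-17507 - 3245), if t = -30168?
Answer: 1664434912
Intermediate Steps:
(t - 50038)*(-17507 - 3245) = (-30168 - 50038)*(-17507 - 3245) = -80206*(-20752) = 1664434912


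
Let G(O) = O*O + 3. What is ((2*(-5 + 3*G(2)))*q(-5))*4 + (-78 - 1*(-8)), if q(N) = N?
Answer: -710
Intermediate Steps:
G(O) = 3 + O**2 (G(O) = O**2 + 3 = 3 + O**2)
((2*(-5 + 3*G(2)))*q(-5))*4 + (-78 - 1*(-8)) = ((2*(-5 + 3*(3 + 2**2)))*(-5))*4 + (-78 - 1*(-8)) = ((2*(-5 + 3*(3 + 4)))*(-5))*4 + (-78 + 8) = ((2*(-5 + 3*7))*(-5))*4 - 70 = ((2*(-5 + 21))*(-5))*4 - 70 = ((2*16)*(-5))*4 - 70 = (32*(-5))*4 - 70 = -160*4 - 70 = -640 - 70 = -710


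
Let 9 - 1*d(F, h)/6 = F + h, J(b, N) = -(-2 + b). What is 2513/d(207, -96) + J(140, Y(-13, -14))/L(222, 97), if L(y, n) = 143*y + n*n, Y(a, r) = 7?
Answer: -103506971/25186860 ≈ -4.1096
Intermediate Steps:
J(b, N) = 2 - b
L(y, n) = n² + 143*y (L(y, n) = 143*y + n² = n² + 143*y)
d(F, h) = 54 - 6*F - 6*h (d(F, h) = 54 - 6*(F + h) = 54 + (-6*F - 6*h) = 54 - 6*F - 6*h)
2513/d(207, -96) + J(140, Y(-13, -14))/L(222, 97) = 2513/(54 - 6*207 - 6*(-96)) + (2 - 1*140)/(97² + 143*222) = 2513/(54 - 1242 + 576) + (2 - 140)/(9409 + 31746) = 2513/(-612) - 138/41155 = 2513*(-1/612) - 138*1/41155 = -2513/612 - 138/41155 = -103506971/25186860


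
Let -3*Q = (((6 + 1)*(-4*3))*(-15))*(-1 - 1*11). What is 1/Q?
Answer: 1/5040 ≈ 0.00019841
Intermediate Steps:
Q = 5040 (Q = -((6 + 1)*(-4*3))*(-15)*(-1 - 1*11)/3 = -(7*(-12))*(-15)*(-1 - 11)/3 = -(-84*(-15))*(-12)/3 = -420*(-12) = -⅓*(-15120) = 5040)
1/Q = 1/5040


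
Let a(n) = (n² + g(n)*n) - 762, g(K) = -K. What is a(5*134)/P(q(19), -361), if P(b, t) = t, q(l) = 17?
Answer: 762/361 ≈ 2.1108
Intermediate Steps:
a(n) = -762 (a(n) = (n² + (-n)*n) - 762 = (n² - n²) - 762 = 0 - 762 = -762)
a(5*134)/P(q(19), -361) = -762/(-361) = -762*(-1/361) = 762/361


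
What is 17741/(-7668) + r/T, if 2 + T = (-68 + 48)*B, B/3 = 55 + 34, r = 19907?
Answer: -123709649/20481228 ≈ -6.0401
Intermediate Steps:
B = 267 (B = 3*(55 + 34) = 3*89 = 267)
T = -5342 (T = -2 + (-68 + 48)*267 = -2 - 20*267 = -2 - 5340 = -5342)
17741/(-7668) + r/T = 17741/(-7668) + 19907/(-5342) = 17741*(-1/7668) + 19907*(-1/5342) = -17741/7668 - 19907/5342 = -123709649/20481228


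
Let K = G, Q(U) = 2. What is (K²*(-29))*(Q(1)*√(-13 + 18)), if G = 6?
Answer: -2088*√5 ≈ -4668.9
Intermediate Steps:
K = 6
(K²*(-29))*(Q(1)*√(-13 + 18)) = (6²*(-29))*(2*√(-13 + 18)) = (36*(-29))*(2*√5) = -2088*√5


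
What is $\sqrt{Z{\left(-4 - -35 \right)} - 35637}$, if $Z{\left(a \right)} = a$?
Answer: $i \sqrt{35606} \approx 188.7 i$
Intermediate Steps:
$\sqrt{Z{\left(-4 - -35 \right)} - 35637} = \sqrt{\left(-4 - -35\right) - 35637} = \sqrt{\left(-4 + 35\right) - 35637} = \sqrt{31 - 35637} = \sqrt{-35606} = i \sqrt{35606}$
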